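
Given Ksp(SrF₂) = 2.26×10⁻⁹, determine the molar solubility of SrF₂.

8.27×10⁻⁴ M

SrF₂(s) ⇌ Sr²⁺(aq) + 2 F⁻(aq)
With molar solubility s: [Sr²⁺] = s, [F⁻] = 2s.
Ksp = [Sr²⁺][F⁻]^2 = s · (2s)^2 = 4s^3
4s^3 = 2.26×10⁻⁹  ⇒  s^3 = 5.65×10⁻¹⁰
s = 8.27×10⁻⁴ mol/L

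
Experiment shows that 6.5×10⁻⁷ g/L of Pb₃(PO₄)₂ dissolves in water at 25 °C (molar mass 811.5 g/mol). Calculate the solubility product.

Ksp = 3.6×10⁻⁴⁴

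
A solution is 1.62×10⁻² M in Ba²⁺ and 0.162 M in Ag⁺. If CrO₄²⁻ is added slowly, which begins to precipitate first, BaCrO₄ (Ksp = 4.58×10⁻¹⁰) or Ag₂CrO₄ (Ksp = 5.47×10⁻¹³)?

Precipitation of each salt begins when its ion product equals Ksp.
For BaCrO₄: [CrO₄²⁻] = (Ksp/[Ba²⁺]) = 2.83×10⁻⁸ M
For Ag₂CrO₄: [CrO₄²⁻] = (Ksp/[Ag⁺]^2) = 2.08×10⁻¹¹ M
Ag₂CrO₄ requires the lower [CrO₄²⁻], so it precipitates first.

Ag₂CrO₄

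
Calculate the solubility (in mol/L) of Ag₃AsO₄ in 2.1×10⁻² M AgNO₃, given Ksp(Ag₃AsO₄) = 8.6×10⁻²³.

Ag₃AsO₄(s) ⇌ 3 Ag⁺(aq) + AsO₄³⁻(aq)
With Ag⁺ already at 2.1×10⁻² M and s small, take [Ag⁺] ≈ 2.1×10⁻² M and [AsO₄³⁻] = s.
Ksp = [Ag⁺]^3[AsO₄³⁻] = (2.1×10⁻²)^3s
s = 8.6×10⁻²³ / (2.1×10⁻²)^3 = 9.3×10⁻¹⁸
s = 9.3×10⁻¹⁸ M

9.3×10⁻¹⁸ M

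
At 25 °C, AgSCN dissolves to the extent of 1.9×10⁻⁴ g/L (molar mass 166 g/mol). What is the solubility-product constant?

s = (1.9×10⁻⁴ g L⁻¹)/(166 g mol⁻¹) = 1.145×10⁻⁶ M
AgSCN(s) ⇌ Ag⁺(aq) + SCN⁻(aq)
Let s be the molar solubility. Then [Ag⁺] = s and [SCN⁻] = s.
Ksp = [Ag⁺][SCN⁻] = s · s = s^2
Ksp = (1.145×10⁻⁶)^2 = 1.3×10⁻¹²

Ksp = 1.3×10⁻¹²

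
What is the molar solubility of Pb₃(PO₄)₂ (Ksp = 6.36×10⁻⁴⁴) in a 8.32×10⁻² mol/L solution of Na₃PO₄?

6.98×10⁻¹⁵ M

Pb₃(PO₄)₂(s) ⇌ 3 Pb²⁺(aq) + 2 PO₄³⁻(aq)
With PO₄³⁻ already at 8.32×10⁻² mol/L and s small, take [PO₄³⁻] ≈ 8.32×10⁻² mol/L and [Pb²⁺] = 3s.
Ksp = [Pb²⁺]^3[PO₄³⁻]^2 = (3s)^3(8.32×10⁻²)^2
(3s)^3 = 6.36×10⁻⁴⁴ / (8.32×10⁻²)^2 = 9.19×10⁻⁴²
s = 6.98×10⁻¹⁵ mol/L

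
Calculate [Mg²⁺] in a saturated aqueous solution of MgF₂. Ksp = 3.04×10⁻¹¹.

MgF₂(s) ⇌ Mg²⁺(aq) + 2 F⁻(aq)
With molar solubility s: [Mg²⁺] = s, [F⁻] = 2s.
Ksp = [Mg²⁺][F⁻]^2 = s · (2s)^2 = 4s^3 = 3.04×10⁻¹¹
s = 1.97×10⁻⁴ M
[Mg²⁺] = s = 1.97×10⁻⁴ M

1.97×10⁻⁴ M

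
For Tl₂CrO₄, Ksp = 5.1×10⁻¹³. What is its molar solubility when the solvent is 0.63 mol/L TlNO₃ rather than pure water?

1.3×10⁻¹² M

Tl₂CrO₄(s) ⇌ 2 Tl⁺(aq) + CrO₄²⁻(aq)
Let s be the solubility of Tl₂CrO₄ here. The common ion gives [Tl⁺] ≈ 0.63 mol/L, and [CrO₄²⁻] = s.
Ksp = [Tl⁺]^2[CrO₄²⁻] = (0.63)^2s
s = 5.1×10⁻¹³ / (0.63)^2 = 1.3×10⁻¹²
s = 1.3×10⁻¹² mol/L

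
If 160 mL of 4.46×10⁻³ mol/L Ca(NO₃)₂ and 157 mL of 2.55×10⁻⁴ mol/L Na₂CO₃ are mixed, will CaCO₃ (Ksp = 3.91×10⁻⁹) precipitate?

Total volume after mixing = 160 + 157 = 317 mL.
[Ca²⁺] = (4.46×10⁻³)(160)/317 = 2.25×10⁻³ mol/L
[CO₃²⁻] = (2.55×10⁻⁴)(157)/317 = 1.26×10⁻⁴ mol/L
Q = [Ca²⁺][CO₃²⁻] = 2.84×10⁻⁷
Q = 2.84×10⁻⁷ > Ksp = 3.91×10⁻⁹, so the solution is supersaturated and CaCO₃ precipitates.

Yes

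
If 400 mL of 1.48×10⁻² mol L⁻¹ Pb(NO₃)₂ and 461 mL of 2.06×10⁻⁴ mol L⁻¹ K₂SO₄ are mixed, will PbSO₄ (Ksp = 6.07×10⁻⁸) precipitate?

Total volume after mixing = 400 + 461 = 861 mL.
[Pb²⁺] = (1.48×10⁻²)(400)/861 = 6.88×10⁻³ mol L⁻¹
[SO₄²⁻] = (2.06×10⁻⁴)(461)/861 = 1.10×10⁻⁴ mol L⁻¹
Q = [Pb²⁺][SO₄²⁻] = 7.58×10⁻⁷
Because Q > Ksp (7.58×10⁻⁷ vs 6.07×10⁻⁸), a precipitate of PbSO₄ forms.

Yes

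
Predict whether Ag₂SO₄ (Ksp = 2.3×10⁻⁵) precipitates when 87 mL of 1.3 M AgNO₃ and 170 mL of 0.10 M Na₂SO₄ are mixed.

Total volume after mixing = 87 + 170 = 257 mL.
[Ag⁺] = (1.3)(87)/257 = 0.44 M
[SO₄²⁻] = (0.10)(170)/257 = 6.6×10⁻² M
Q = [Ag⁺]^2[SO₄²⁻] = 1.3×10⁻²
Q = 1.3×10⁻² > Ksp = 2.3×10⁻⁵, so the solution is supersaturated and Ag₂SO₄ precipitates.

Yes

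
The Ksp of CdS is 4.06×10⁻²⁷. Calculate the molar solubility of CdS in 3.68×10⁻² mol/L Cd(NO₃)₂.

1.10×10⁻²⁵ M

CdS(s) ⇌ Cd²⁺(aq) + S²⁻(aq)
With Cd²⁺ already at 3.68×10⁻² mol/L and s small, take [Cd²⁺] ≈ 3.68×10⁻² mol/L and [S²⁻] = s.
Ksp = [Cd²⁺][S²⁻] = (3.68×10⁻²)s
s = 4.06×10⁻²⁷ / (3.68×10⁻²) = 1.10×10⁻²⁵
s = 1.10×10⁻²⁵ mol/L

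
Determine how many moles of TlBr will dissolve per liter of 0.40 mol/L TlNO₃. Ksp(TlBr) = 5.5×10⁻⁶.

1.4×10⁻⁵ M

TlBr(s) ⇌ Tl⁺(aq) + Br⁻(aq)
With Tl⁺ already at 0.40 mol/L and s small, take [Tl⁺] ≈ 0.40 mol/L and [Br⁻] = s.
Ksp = [Tl⁺][Br⁻] = (0.40)s
s = 5.5×10⁻⁶ / (0.40) = 1.4×10⁻⁵
s = 1.4×10⁻⁵ mol/L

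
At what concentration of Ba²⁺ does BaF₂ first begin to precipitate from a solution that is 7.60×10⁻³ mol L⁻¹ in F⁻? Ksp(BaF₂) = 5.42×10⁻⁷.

9.38×10⁻³ M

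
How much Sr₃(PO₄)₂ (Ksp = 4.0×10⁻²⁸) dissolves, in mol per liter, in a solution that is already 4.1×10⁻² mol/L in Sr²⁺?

Sr₃(PO₄)₂(s) ⇌ 3 Sr²⁺(aq) + 2 PO₄³⁻(aq)
The solution already contains Sr²⁺ at 4.1×10⁻² mol/L. Let s be the molar solubility of Sr₃(PO₄)₂.
[Sr²⁺] ≈ 4.1×10⁻² mol/L (common ion dominates); [PO₄³⁻] = 2s.
Ksp = [Sr²⁺]^3[PO₄³⁻]^2 = (4.1×10⁻²)^3(2s)^2
(2s)^2 = 4.0×10⁻²⁸ / (4.1×10⁻²)^3 = 5.8×10⁻²⁴
s = 1.2×10⁻¹² mol/L

1.2×10⁻¹² M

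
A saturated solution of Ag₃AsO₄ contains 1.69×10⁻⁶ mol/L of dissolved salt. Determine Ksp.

Ksp = 2.20×10⁻²²

Ag₃AsO₄(s) ⇌ 3 Ag⁺(aq) + AsO₄³⁻(aq)
Let s be the molar solubility. Then [Ag⁺] = 3s and [AsO₄³⁻] = s.
Ksp = [Ag⁺]^3[AsO₄³⁻] = (3s)^3 · s = 27s^4
Ksp = 27 × (1.69×10⁻⁶)^4 = 2.20×10⁻²²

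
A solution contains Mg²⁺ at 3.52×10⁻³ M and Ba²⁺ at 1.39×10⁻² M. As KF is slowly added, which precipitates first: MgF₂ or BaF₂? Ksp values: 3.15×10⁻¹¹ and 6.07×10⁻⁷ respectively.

MgF₂

A salt starts to precipitate once the ion product Q reaches its Ksp.
For MgF₂: [F⁻] = (Ksp/[Mg²⁺])^(1/2) = 9.46×10⁻⁵ M
For BaF₂: [F⁻] = (Ksp/[Ba²⁺])^(1/2) = 6.61×10⁻³ M
The smaller threshold [F⁻] is reached first, so MgF₂ precipitates first.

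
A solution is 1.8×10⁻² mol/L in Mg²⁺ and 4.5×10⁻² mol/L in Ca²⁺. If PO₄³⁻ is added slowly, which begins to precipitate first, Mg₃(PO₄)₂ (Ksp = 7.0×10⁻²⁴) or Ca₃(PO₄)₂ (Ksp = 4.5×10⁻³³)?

Ca₃(PO₄)₂

Each salt precipitates once Q = Ksp for that salt.
For Mg₃(PO₄)₂: [PO₄³⁻] = (Ksp/[Mg²⁺]^3)^(1/2) = 1.1×10⁻⁹ mol/L
For Ca₃(PO₄)₂: [PO₄³⁻] = (Ksp/[Ca²⁺]^3)^(1/2) = 7.0×10⁻¹⁵ mol/L
The smaller threshold [PO₄³⁻] is reached first, so Ca₃(PO₄)₂ precipitates first.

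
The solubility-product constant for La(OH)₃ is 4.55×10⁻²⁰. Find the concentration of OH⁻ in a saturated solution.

1.92×10⁻⁵ M

La(OH)₃(s) ⇌ La³⁺(aq) + 3 OH⁻(aq)
Let s be the molar solubility. Then [La³⁺] = s and [OH⁻] = 3s.
Ksp = [La³⁺][OH⁻]^3 = s · (3s)^3 = 27s^4 = 4.55×10⁻²⁰
s = 6.41×10⁻⁶ mol L⁻¹
[OH⁻] = 3s = 1.92×10⁻⁵ mol L⁻¹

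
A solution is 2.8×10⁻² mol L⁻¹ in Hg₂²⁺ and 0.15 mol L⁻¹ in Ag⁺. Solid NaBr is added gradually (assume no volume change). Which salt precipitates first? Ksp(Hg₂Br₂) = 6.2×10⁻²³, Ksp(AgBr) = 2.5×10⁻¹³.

The threshold for precipitation is Q = Ksp.
For Hg₂Br₂: [Br⁻] = (Ksp/[Hg₂²⁺])^(1/2) = 4.7×10⁻¹¹ mol L⁻¹
For AgBr: [Br⁻] = (Ksp/[Ag⁺]) = 1.7×10⁻¹² mol L⁻¹
Since AgBr needs less Br⁻ to reach saturation, it precipitates first.

AgBr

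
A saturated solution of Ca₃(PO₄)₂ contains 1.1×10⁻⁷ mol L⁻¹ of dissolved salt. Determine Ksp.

Ksp = 1.7×10⁻³³

Ca₃(PO₄)₂(s) ⇌ 3 Ca²⁺(aq) + 2 PO₄³⁻(aq)
Let s be the molar solubility. Then [Ca²⁺] = 3s and [PO₄³⁻] = 2s.
Ksp = [Ca²⁺]^3[PO₄³⁻]^2 = (3s)^3 · (2s)^2 = 108s^5
Ksp = 108 × (1.1×10⁻⁷)^5 = 1.7×10⁻³³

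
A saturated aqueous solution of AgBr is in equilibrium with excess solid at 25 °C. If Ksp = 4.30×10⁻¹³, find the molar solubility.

6.56×10⁻⁷ M

AgBr(s) ⇌ Ag⁺(aq) + Br⁻(aq)
Call the molar solubility s, so that [Ag⁺] = s and [Br⁻] = s.
Ksp = [Ag⁺][Br⁻] = s · s = s^2
s^2 = 4.30×10⁻¹³
Taking the 2nd root, s = 6.56×10⁻⁷ M.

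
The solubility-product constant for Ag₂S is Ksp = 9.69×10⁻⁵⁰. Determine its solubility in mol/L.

Ag₂S(s) ⇌ 2 Ag⁺(aq) + S²⁻(aq)
For each mole of Ag₂S that dissolves per liter, [Ag⁺] = 2s and [S²⁻] = s; let s denote this solubility.
Ksp = [Ag⁺]^2[S²⁻] = (2s)^2 · s = 4s^3
4s^3 = 9.69×10⁻⁵⁰  ⇒  s^3 = 2.42×10⁻⁵⁰
s = (2.42×10⁻⁵⁰)^(1/3) = 2.89×10⁻¹⁷ mol/L

2.89×10⁻¹⁷ M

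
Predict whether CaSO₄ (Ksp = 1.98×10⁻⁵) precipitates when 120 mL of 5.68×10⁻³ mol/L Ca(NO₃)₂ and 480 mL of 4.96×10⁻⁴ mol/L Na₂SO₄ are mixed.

After mixing, V = 120 mL + 480 mL = 600 mL.
[Ca²⁺] = (5.68×10⁻³)(120)/600 = 1.14×10⁻³ mol/L
[SO₄²⁻] = (4.96×10⁻⁴)(480)/600 = 3.97×10⁻⁴ mol/L
Q = [Ca²⁺][SO₄²⁻] = 4.51×10⁻⁷
Q < Ksp (4.51×10⁻⁷ vs 1.98×10⁻⁵); the solution remains unsaturated and no precipitate forms.

No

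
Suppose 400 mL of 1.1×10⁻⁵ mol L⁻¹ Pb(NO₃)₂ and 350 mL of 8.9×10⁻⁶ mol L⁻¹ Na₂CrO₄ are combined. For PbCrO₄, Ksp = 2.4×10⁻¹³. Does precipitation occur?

After mixing, V = 400 mL + 350 mL = 750 mL.
[Pb²⁺] = (1.1×10⁻⁵)(400)/750 = 5.9×10⁻⁶ mol L⁻¹
[CrO₄²⁻] = (8.9×10⁻⁶)(350)/750 = 4.2×10⁻⁶ mol L⁻¹
Q = [Pb²⁺][CrO₄²⁻] = 2.4×10⁻¹¹
Q = 2.4×10⁻¹¹ > Ksp = 2.4×10⁻¹³, so the solution is supersaturated and PbCrO₄ precipitates.

Yes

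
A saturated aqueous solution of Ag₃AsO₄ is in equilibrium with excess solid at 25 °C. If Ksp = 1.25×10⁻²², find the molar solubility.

1.47×10⁻⁶ M

Ag₃AsO₄(s) ⇌ 3 Ag⁺(aq) + AsO₄³⁻(aq)
If s mol/L of Ag₃AsO₄ dissolves, [Ag⁺] = 3s and [AsO₄³⁻] = s.
Ksp = [Ag⁺]^3[AsO₄³⁻] = (3s)^3 · s = 27s^4
27s^4 = 1.25×10⁻²²  ⇒  s^4 = 4.63×10⁻²⁴
s = (4.63×10⁻²⁴)^(1/4) = 1.47×10⁻⁶ mol L⁻¹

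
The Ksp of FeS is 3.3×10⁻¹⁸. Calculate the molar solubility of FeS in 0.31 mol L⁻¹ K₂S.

1.1×10⁻¹⁷ M

FeS(s) ⇌ Fe²⁺(aq) + S²⁻(aq)
S²⁻ is already present at 0.31 mol L⁻¹. If s mol/L of FeS dissolves, [Fe²⁺] = s while [S²⁻] ≈ 0.31 mol L⁻¹.
Ksp = [Fe²⁺][S²⁻] = s(0.31)
s = 3.3×10⁻¹⁸ / (0.31) = 1.1×10⁻¹⁷
s = 1.1×10⁻¹⁷ mol L⁻¹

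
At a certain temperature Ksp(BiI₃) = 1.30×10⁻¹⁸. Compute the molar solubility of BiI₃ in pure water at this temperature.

1.48×10⁻⁵ M

BiI₃(s) ⇌ Bi³⁺(aq) + 3 I⁻(aq)
Call the molar solubility s, so that [Bi³⁺] = s and [I⁻] = 3s.
Ksp = [Bi³⁺][I⁻]^3 = s · (3s)^3 = 27s^4
27s^4 = 1.30×10⁻¹⁸  ⇒  s^4 = 4.81×10⁻²⁰
Taking the 4th root, s = 1.48×10⁻⁵ mol L⁻¹.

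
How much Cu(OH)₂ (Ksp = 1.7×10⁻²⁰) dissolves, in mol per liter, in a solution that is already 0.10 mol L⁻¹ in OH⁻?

1.7×10⁻¹⁸ M

Cu(OH)₂(s) ⇌ Cu²⁺(aq) + 2 OH⁻(aq)
With OH⁻ already at 0.10 mol L⁻¹ and s small, take [OH⁻] ≈ 0.10 mol L⁻¹ and [Cu²⁺] = s.
Ksp = [Cu²⁺][OH⁻]^2 = s(0.10)^2
s = 1.7×10⁻²⁰ / (0.10)^2 = 1.7×10⁻¹⁸
s = 1.7×10⁻¹⁸ mol L⁻¹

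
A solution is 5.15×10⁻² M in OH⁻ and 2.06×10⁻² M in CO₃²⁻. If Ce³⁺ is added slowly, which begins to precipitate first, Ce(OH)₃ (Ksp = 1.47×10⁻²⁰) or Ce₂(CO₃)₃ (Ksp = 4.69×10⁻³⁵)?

Ce(OH)₃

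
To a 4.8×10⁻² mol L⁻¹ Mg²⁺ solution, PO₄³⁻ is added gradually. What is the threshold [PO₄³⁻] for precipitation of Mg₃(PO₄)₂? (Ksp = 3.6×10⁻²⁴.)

1.8×10⁻¹⁰ M

A salt starts to precipitate once the ion product Q reaches its Ksp.
Mg₃(PO₄)₂(s) ⇌ 3 Mg²⁺(aq) + 2 PO₄³⁻(aq)
Ksp = [Mg²⁺]^3[PO₄³⁻]^2 = [PO₄³⁻]^2(4.8×10⁻²)^3
[PO₄³⁻]^2 = 3.6×10⁻²⁴ / (4.8×10⁻²)^3 = 3.3×10⁻²⁰
[PO₄³⁻] = 1.8×10⁻¹⁰ mol L⁻¹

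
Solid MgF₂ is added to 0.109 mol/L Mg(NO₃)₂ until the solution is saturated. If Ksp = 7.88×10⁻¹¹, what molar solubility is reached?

1.34×10⁻⁵ M

MgF₂(s) ⇌ Mg²⁺(aq) + 2 F⁻(aq)
Let s be the solubility of MgF₂ here. The common ion gives [Mg²⁺] ≈ 0.109 mol/L, and [F⁻] = 2s.
Ksp = [Mg²⁺][F⁻]^2 = (0.109)(2s)^2
(2s)^2 = 7.88×10⁻¹¹ / (0.109) = 7.23×10⁻¹⁰
s = 1.34×10⁻⁵ mol/L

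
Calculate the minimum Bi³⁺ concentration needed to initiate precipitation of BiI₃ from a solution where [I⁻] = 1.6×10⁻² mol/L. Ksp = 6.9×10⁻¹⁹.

Precipitation of each salt begins when its ion product equals Ksp.
BiI₃(s) ⇌ Bi³⁺(aq) + 3 I⁻(aq)
Ksp = [Bi³⁺][I⁻]^3 = [Bi³⁺](1.6×10⁻²)^3
[Bi³⁺] = 6.9×10⁻¹⁹ / (1.6×10⁻²)^3 = 1.7×10⁻¹³
[Bi³⁺] = 1.7×10⁻¹³ mol/L

1.7×10⁻¹³ M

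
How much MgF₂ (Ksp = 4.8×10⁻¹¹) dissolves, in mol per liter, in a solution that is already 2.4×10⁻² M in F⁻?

8.3×10⁻⁸ M

MgF₂(s) ⇌ Mg²⁺(aq) + 2 F⁻(aq)
With F⁻ already at 2.4×10⁻² M and s small, take [F⁻] ≈ 2.4×10⁻² M and [Mg²⁺] = s.
Ksp = [Mg²⁺][F⁻]^2 = s(2.4×10⁻²)^2
s = 4.8×10⁻¹¹ / (2.4×10⁻²)^2 = 8.3×10⁻⁸
s = 8.3×10⁻⁸ M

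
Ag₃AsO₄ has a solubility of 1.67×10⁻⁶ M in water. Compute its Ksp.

Ksp = 2.10×10⁻²²

Ag₃AsO₄(s) ⇌ 3 Ag⁺(aq) + AsO₄³⁻(aq)
Call the molar solubility s, so that [Ag⁺] = 3s and [AsO₄³⁻] = s.
Ksp = [Ag⁺]^3[AsO₄³⁻] = (3s)^3 · s = 27s^4
Ksp = 27 × (1.67×10⁻⁶)^4 = 2.10×10⁻²²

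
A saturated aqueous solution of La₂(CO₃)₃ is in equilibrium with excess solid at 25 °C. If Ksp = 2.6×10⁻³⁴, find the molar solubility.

La₂(CO₃)₃(s) ⇌ 2 La³⁺(aq) + 3 CO₃²⁻(aq)
For each mole of La₂(CO₃)₃ that dissolves per liter, [La³⁺] = 2s and [CO₃²⁻] = 3s; let s denote this solubility.
Ksp = [La³⁺]^2[CO₃²⁻]^3 = (2s)^2 · (3s)^3 = 108s^5
108s^5 = 2.6×10⁻³⁴  ⇒  s^5 = 2.4×10⁻³⁶
Taking the 5th root, s = 7.5×10⁻⁸ M.

7.5×10⁻⁸ M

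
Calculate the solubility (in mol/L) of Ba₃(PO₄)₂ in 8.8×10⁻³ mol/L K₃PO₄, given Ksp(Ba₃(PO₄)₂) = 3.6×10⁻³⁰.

Ba₃(PO₄)₂(s) ⇌ 3 Ba²⁺(aq) + 2 PO₄³⁻(aq)
With PO₄³⁻ already at 8.8×10⁻³ mol/L and s small, take [PO₄³⁻] ≈ 8.8×10⁻³ mol/L and [Ba²⁺] = 3s.
Ksp = [Ba²⁺]^3[PO₄³⁻]^2 = (3s)^3(8.8×10⁻³)^2
(3s)^3 = 3.6×10⁻³⁰ / (8.8×10⁻³)^2 = 4.6×10⁻²⁶
s = 1.2×10⁻⁹ mol/L

1.2×10⁻⁹ M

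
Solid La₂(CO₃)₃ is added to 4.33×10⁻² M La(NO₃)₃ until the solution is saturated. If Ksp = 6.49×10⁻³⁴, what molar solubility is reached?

La₂(CO₃)₃(s) ⇌ 2 La³⁺(aq) + 3 CO₃²⁻(aq)
Let s be the solubility of La₂(CO₃)₃ here. The common ion gives [La³⁺] ≈ 4.33×10⁻² M, and [CO₃²⁻] = 3s.
Ksp = [La³⁺]^2[CO₃²⁻]^3 = (4.33×10⁻²)^2(3s)^3
(3s)^3 = 6.49×10⁻³⁴ / (4.33×10⁻²)^2 = 3.46×10⁻³¹
s = 2.34×10⁻¹¹ M

2.34×10⁻¹¹ M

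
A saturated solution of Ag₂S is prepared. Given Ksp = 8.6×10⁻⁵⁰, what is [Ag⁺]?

Ag₂S(s) ⇌ 2 Ag⁺(aq) + S²⁻(aq)
Let s be the molar solubility. Then [Ag⁺] = 2s and [S²⁻] = s.
Ksp = [Ag⁺]^2[S²⁻] = (2s)^2 · s = 4s^3 = 8.6×10⁻⁵⁰
s = 2.8×10⁻¹⁷ mol/L
[Ag⁺] = 2s = 5.6×10⁻¹⁷ mol/L

5.6×10⁻¹⁷ M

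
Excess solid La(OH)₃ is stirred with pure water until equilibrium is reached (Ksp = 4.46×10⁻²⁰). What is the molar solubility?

La(OH)₃(s) ⇌ La³⁺(aq) + 3 OH⁻(aq)
If s mol/L of La(OH)₃ dissolves, [La³⁺] = s and [OH⁻] = 3s.
Ksp = [La³⁺][OH⁻]^3 = s · (3s)^3 = 27s^4
27s^4 = 4.46×10⁻²⁰  ⇒  s^4 = 1.65×10⁻²¹
s = (1.65×10⁻²¹)^(1/4) = 6.38×10⁻⁶ mol L⁻¹

6.38×10⁻⁶ M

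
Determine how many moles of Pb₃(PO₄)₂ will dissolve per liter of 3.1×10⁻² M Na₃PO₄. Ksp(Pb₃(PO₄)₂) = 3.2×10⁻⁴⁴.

1.1×10⁻¹⁴ M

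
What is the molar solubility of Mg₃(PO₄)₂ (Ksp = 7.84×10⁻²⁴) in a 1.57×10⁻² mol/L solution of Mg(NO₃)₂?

Mg₃(PO₄)₂(s) ⇌ 3 Mg²⁺(aq) + 2 PO₄³⁻(aq)
Mg²⁺ is already present at 1.57×10⁻² mol/L. If s mol/L of Mg₃(PO₄)₂ dissolves, [PO₄³⁻] = 2s while [Mg²⁺] ≈ 1.57×10⁻² mol/L.
Ksp = [Mg²⁺]^3[PO₄³⁻]^2 = (1.57×10⁻²)^3(2s)^2
(2s)^2 = 7.84×10⁻²⁴ / (1.57×10⁻²)^3 = 2.03×10⁻¹⁸
s = 7.12×10⁻¹⁰ mol/L

7.12×10⁻¹⁰ M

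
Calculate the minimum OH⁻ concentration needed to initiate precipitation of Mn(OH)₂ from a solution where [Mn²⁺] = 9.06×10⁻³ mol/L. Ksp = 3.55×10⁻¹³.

6.26×10⁻⁶ M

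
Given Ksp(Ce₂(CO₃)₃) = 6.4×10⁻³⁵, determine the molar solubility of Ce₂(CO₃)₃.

Ce₂(CO₃)₃(s) ⇌ 2 Ce³⁺(aq) + 3 CO₃²⁻(aq)
With molar solubility s: [Ce³⁺] = 2s, [CO₃²⁻] = 3s.
Ksp = [Ce³⁺]^2[CO₃²⁻]^3 = (2s)^2 · (3s)^3 = 108s^5
108s^5 = 6.4×10⁻³⁵  ⇒  s^5 = 5.9×10⁻³⁷
s = (5.9×10⁻³⁷)^(1/5) = 5.7×10⁻⁸ mol/L

5.7×10⁻⁸ M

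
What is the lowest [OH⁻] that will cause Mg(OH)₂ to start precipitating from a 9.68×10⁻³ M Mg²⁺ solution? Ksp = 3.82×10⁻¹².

1.99×10⁻⁵ M

A salt starts to precipitate once the ion product Q reaches its Ksp.
Mg(OH)₂(s) ⇌ Mg²⁺(aq) + 2 OH⁻(aq)
Ksp = [Mg²⁺][OH⁻]^2 = [OH⁻]^2(9.68×10⁻³)
[OH⁻]^2 = 3.82×10⁻¹² / (9.68×10⁻³) = 3.95×10⁻¹⁰
[OH⁻] = 1.99×10⁻⁵ M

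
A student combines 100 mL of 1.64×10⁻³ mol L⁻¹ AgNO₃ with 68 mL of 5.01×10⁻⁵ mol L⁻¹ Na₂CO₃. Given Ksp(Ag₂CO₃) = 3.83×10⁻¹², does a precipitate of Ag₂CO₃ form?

Yes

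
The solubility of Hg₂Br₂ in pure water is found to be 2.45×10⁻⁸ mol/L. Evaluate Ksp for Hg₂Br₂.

Hg₂Br₂(s) ⇌ Hg₂²⁺(aq) + 2 Br⁻(aq)
Call the molar solubility s, so that [Hg₂²⁺] = s and [Br⁻] = 2s.
Ksp = [Hg₂²⁺][Br⁻]^2 = s · (2s)^2 = 4s^3
Ksp = 4 × (2.45×10⁻⁸)^3 = 5.88×10⁻²³

Ksp = 5.88×10⁻²³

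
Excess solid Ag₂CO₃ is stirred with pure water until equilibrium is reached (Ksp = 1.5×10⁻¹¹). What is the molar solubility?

1.6×10⁻⁴ M

Ag₂CO₃(s) ⇌ 2 Ag⁺(aq) + CO₃²⁻(aq)
Let s be the molar solubility. Then [Ag⁺] = 2s and [CO₃²⁻] = s.
Ksp = [Ag⁺]^2[CO₃²⁻] = (2s)^2 · s = 4s^3
4s^3 = 1.5×10⁻¹¹  ⇒  s^3 = 3.8×10⁻¹²
s = 1.6×10⁻⁴ M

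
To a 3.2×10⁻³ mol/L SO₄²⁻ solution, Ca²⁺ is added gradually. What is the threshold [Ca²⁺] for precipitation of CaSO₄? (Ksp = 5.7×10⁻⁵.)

Precipitation begins when Q = Ksp.
CaSO₄(s) ⇌ Ca²⁺(aq) + SO₄²⁻(aq)
Ksp = [Ca²⁺][SO₄²⁻] = [Ca²⁺](3.2×10⁻³)
[Ca²⁺] = 5.7×10⁻⁵ / (3.2×10⁻³) = 1.8×10⁻²
[Ca²⁺] = 1.8×10⁻² mol/L

1.8×10⁻² M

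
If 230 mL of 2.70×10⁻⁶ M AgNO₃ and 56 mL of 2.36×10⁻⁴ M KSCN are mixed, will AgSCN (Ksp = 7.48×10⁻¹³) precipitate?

The combined volume is 286 mL.
[Ag⁺] = (2.70×10⁻⁶)(230)/286 = 2.17×10⁻⁶ M
[SCN⁻] = (2.36×10⁻⁴)(56)/286 = 4.62×10⁻⁵ M
Q = [Ag⁺][SCN⁻] = 1.00×10⁻¹⁰
Because Q > Ksp (1.00×10⁻¹⁰ vs 7.48×10⁻¹³), a precipitate of AgSCN forms.

Yes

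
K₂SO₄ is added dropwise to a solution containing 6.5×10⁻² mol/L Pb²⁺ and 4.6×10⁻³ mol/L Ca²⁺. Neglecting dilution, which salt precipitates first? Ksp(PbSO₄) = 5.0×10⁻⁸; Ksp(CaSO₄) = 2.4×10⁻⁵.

Precipitation of each salt begins when its ion product equals Ksp.
For PbSO₄: [SO₄²⁻] = (Ksp/[Pb²⁺]) = 7.7×10⁻⁷ mol/L
For CaSO₄: [SO₄²⁻] = (Ksp/[Ca²⁺]) = 5.2×10⁻³ mol/L
Since PbSO₄ needs less SO₄²⁻ to reach saturation, it precipitates first.

PbSO₄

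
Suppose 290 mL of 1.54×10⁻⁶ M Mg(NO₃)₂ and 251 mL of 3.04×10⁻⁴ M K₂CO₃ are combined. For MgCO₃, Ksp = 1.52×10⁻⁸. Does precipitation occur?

After mixing, V = 290 mL + 251 mL = 541 mL.
[Mg²⁺] = (1.54×10⁻⁶)(290)/541 = 8.26×10⁻⁷ M
[CO₃²⁻] = (3.04×10⁻⁴)(251)/541 = 1.41×10⁻⁴ M
Q = [Mg²⁺][CO₃²⁻] = 1.16×10⁻¹⁰
Q = 1.16×10⁻¹⁰ < Ksp = 1.52×10⁻⁸, so the solution is unsaturated and no precipitate forms.

No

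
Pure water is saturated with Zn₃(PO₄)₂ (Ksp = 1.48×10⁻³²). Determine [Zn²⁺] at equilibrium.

Zn₃(PO₄)₂(s) ⇌ 3 Zn²⁺(aq) + 2 PO₄³⁻(aq)
Let s be the molar solubility. Then [Zn²⁺] = 3s and [PO₄³⁻] = 2s.
Ksp = [Zn²⁺]^3[PO₄³⁻]^2 = (3s)^3 · (2s)^2 = 108s^5 = 1.48×10⁻³²
s = 1.69×10⁻⁷ mol L⁻¹
[Zn²⁺] = 3s = 5.06×10⁻⁷ mol L⁻¹

5.06×10⁻⁷ M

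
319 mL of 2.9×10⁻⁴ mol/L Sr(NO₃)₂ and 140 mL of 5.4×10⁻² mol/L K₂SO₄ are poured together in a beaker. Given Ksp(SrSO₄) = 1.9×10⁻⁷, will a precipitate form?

After mixing, V = 319 mL + 140 mL = 459 mL.
[Sr²⁺] = (2.9×10⁻⁴)(319)/459 = 2.0×10⁻⁴ mol/L
[SO₄²⁻] = (5.4×10⁻²)(140)/459 = 1.6×10⁻² mol/L
Q = [Sr²⁺][SO₄²⁻] = 3.3×10⁻⁶
Q = 3.3×10⁻⁶ > Ksp = 1.9×10⁻⁷, so the solution is supersaturated and SrSO₄ precipitates.

Yes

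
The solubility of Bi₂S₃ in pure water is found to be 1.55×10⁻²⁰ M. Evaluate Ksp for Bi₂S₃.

Ksp = 9.66×10⁻⁹⁸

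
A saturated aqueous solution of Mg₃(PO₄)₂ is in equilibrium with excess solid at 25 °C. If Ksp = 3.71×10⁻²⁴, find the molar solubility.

8.08×10⁻⁶ M

Mg₃(PO₄)₂(s) ⇌ 3 Mg²⁺(aq) + 2 PO₄³⁻(aq)
Let s be the molar solubility. Then [Mg²⁺] = 3s and [PO₄³⁻] = 2s.
Ksp = [Mg²⁺]^3[PO₄³⁻]^2 = (3s)^3 · (2s)^2 = 108s^5
108s^5 = 3.71×10⁻²⁴  ⇒  s^5 = 3.44×10⁻²⁶
s = 8.08×10⁻⁶ mol/L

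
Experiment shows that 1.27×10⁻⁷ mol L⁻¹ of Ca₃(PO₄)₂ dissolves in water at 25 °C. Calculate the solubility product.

Ca₃(PO₄)₂(s) ⇌ 3 Ca²⁺(aq) + 2 PO₄³⁻(aq)
Let s be the molar solubility. Then [Ca²⁺] = 3s and [PO₄³⁻] = 2s.
Ksp = [Ca²⁺]^3[PO₄³⁻]^2 = (3s)^3 · (2s)^2 = 108s^5
Ksp = 108 × (1.27×10⁻⁷)^5 = 3.57×10⁻³³

Ksp = 3.57×10⁻³³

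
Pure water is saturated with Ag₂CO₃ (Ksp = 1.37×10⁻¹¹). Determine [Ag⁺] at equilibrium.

Ag₂CO₃(s) ⇌ 2 Ag⁺(aq) + CO₃²⁻(aq)
For each mole of Ag₂CO₃ that dissolves per liter, [Ag⁺] = 2s and [CO₃²⁻] = s; let s denote this solubility.
Ksp = [Ag⁺]^2[CO₃²⁻] = (2s)^2 · s = 4s^3 = 1.37×10⁻¹¹
s = 1.51×10⁻⁴ M
[Ag⁺] = 2s = 3.01×10⁻⁴ M

3.01×10⁻⁴ M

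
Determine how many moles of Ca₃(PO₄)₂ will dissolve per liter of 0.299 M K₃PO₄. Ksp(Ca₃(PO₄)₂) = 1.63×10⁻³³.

Ca₃(PO₄)₂(s) ⇌ 3 Ca²⁺(aq) + 2 PO₄³⁻(aq)
With PO₄³⁻ already at 0.299 M and s small, take [PO₄³⁻] ≈ 0.299 M and [Ca²⁺] = 3s.
Ksp = [Ca²⁺]^3[PO₄³⁻]^2 = (3s)^3(0.299)^2
(3s)^3 = 1.63×10⁻³³ / (0.299)^2 = 1.82×10⁻³²
s = 8.77×10⁻¹² M

8.77×10⁻¹² M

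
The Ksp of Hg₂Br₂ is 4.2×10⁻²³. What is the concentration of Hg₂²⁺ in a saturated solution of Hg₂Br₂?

2.2×10⁻⁸ M

Hg₂Br₂(s) ⇌ Hg₂²⁺(aq) + 2 Br⁻(aq)
For each mole of Hg₂Br₂ that dissolves per liter, [Hg₂²⁺] = s and [Br⁻] = 2s; let s denote this solubility.
Ksp = [Hg₂²⁺][Br⁻]^2 = s · (2s)^2 = 4s^3 = 4.2×10⁻²³
s = 2.2×10⁻⁸ mol/L
[Hg₂²⁺] = s = 2.2×10⁻⁸ mol/L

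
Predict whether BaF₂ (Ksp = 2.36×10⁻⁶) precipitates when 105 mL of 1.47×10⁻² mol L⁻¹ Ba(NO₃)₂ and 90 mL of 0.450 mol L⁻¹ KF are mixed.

After mixing, V = 105 mL + 90 mL = 195 mL.
[Ba²⁺] = (1.47×10⁻²)(105)/195 = 7.92×10⁻³ mol L⁻¹
[F⁻] = (0.450)(90)/195 = 0.208 mol L⁻¹
Q = [Ba²⁺][F⁻]^2 = 3.41×10⁻⁴
Q = 3.41×10⁻⁴ > Ksp = 2.36×10⁻⁶, so the solution is supersaturated and BaF₂ precipitates.

Yes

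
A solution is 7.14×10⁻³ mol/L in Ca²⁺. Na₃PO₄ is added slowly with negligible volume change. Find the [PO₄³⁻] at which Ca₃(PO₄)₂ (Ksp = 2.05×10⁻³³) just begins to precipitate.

Precipitation begins when Q = Ksp.
Ca₃(PO₄)₂(s) ⇌ 3 Ca²⁺(aq) + 2 PO₄³⁻(aq)
Ksp = [Ca²⁺]^3[PO₄³⁻]^2 = [PO₄³⁻]^2(7.14×10⁻³)^3
[PO₄³⁻]^2 = 2.05×10⁻³³ / (7.14×10⁻³)^3 = 5.63×10⁻²⁷
[PO₄³⁻] = 7.50×10⁻¹⁴ mol/L

7.50×10⁻¹⁴ M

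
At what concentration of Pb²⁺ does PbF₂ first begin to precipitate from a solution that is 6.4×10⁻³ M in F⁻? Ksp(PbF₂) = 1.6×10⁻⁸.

A salt starts to precipitate once the ion product Q reaches its Ksp.
PbF₂(s) ⇌ Pb²⁺(aq) + 2 F⁻(aq)
Ksp = [Pb²⁺][F⁻]^2 = [Pb²⁺](6.4×10⁻³)^2
[Pb²⁺] = 1.6×10⁻⁸ / (6.4×10⁻³)^2 = 3.9×10⁻⁴
[Pb²⁺] = 3.9×10⁻⁴ M

3.9×10⁻⁴ M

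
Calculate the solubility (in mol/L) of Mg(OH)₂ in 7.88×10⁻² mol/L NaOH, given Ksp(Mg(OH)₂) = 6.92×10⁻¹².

1.11×10⁻⁹ M

Mg(OH)₂(s) ⇌ Mg²⁺(aq) + 2 OH⁻(aq)
The solution already contains OH⁻ at 7.88×10⁻² mol/L. Let s be the molar solubility of Mg(OH)₂.
[OH⁻] ≈ 7.88×10⁻² mol/L (common ion dominates); [Mg²⁺] = s.
Ksp = [Mg²⁺][OH⁻]^2 = s(7.88×10⁻²)^2
s = 6.92×10⁻¹² / (7.88×10⁻²)^2 = 1.11×10⁻⁹
s = 1.11×10⁻⁹ mol/L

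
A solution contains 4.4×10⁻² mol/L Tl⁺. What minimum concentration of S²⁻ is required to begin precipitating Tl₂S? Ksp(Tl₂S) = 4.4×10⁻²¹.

2.3×10⁻¹⁸ M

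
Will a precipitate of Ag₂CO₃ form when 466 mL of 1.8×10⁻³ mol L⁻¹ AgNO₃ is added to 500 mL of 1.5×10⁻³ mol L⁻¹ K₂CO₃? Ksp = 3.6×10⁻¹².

After mixing, V = 466 mL + 500 mL = 966 mL.
[Ag⁺] = (1.8×10⁻³)(466)/966 = 8.7×10⁻⁴ mol L⁻¹
[CO₃²⁻] = (1.5×10⁻³)(500)/966 = 7.8×10⁻⁴ mol L⁻¹
Q = [Ag⁺]^2[CO₃²⁻] = 5.9×10⁻¹⁰
Since Q (5.9×10⁻¹⁰) exceeds Ksp (3.6×10⁻¹²), Ag₂CO₃ will precipitate.

Yes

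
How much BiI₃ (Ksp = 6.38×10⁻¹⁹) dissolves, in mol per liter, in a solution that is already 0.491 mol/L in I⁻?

BiI₃(s) ⇌ Bi³⁺(aq) + 3 I⁻(aq)
I⁻ is already present at 0.491 mol/L. If s mol/L of BiI₃ dissolves, [Bi³⁺] = s while [I⁻] ≈ 0.491 mol/L.
Ksp = [Bi³⁺][I⁻]^3 = s(0.491)^3
s = 6.38×10⁻¹⁹ / (0.491)^3 = 5.39×10⁻¹⁸
s = 5.39×10⁻¹⁸ mol/L

5.39×10⁻¹⁸ M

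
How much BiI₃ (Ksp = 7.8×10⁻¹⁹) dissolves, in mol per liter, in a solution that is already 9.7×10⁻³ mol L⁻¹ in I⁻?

BiI₃(s) ⇌ Bi³⁺(aq) + 3 I⁻(aq)
I⁻ is already present at 9.7×10⁻³ mol L⁻¹. If s mol/L of BiI₃ dissolves, [Bi³⁺] = s while [I⁻] ≈ 9.7×10⁻³ mol L⁻¹.
Ksp = [Bi³⁺][I⁻]^3 = s(9.7×10⁻³)^3
s = 7.8×10⁻¹⁹ / (9.7×10⁻³)^3 = 8.5×10⁻¹³
s = 8.5×10⁻¹³ mol L⁻¹

8.5×10⁻¹³ M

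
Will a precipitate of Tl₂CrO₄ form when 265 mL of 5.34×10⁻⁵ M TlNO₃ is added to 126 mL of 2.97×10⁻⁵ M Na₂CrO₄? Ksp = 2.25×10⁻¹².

After mixing, V = 265 mL + 126 mL = 391 mL.
[Tl⁺] = (5.34×10⁻⁵)(265)/391 = 3.62×10⁻⁵ M
[CrO₄²⁻] = (2.97×10⁻⁵)(126)/391 = 9.57×10⁻⁶ M
Q = [Tl⁺]^2[CrO₄²⁻] = 1.25×10⁻¹⁴
Q < Ksp (1.25×10⁻¹⁴ vs 2.25×10⁻¹²); the solution remains unsaturated and no precipitate forms.

No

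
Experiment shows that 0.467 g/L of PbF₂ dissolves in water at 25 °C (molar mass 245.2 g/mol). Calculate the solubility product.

Molar solubility s = (0.467 g/L) / (245.2 g/mol) = 1.9046×10⁻³ mol/L
PbF₂(s) ⇌ Pb²⁺(aq) + 2 F⁻(aq)
With molar solubility s: [Pb²⁺] = s, [F⁻] = 2s.
Ksp = [Pb²⁺][F⁻]^2 = s · (2s)^2 = 4s^3
Ksp = 4 × (1.9046×10⁻³)^3 = 2.76×10⁻⁸

Ksp = 2.76×10⁻⁸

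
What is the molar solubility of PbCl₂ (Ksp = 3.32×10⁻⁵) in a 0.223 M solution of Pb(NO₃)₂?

6.10×10⁻³ M

PbCl₂(s) ⇌ Pb²⁺(aq) + 2 Cl⁻(aq)
The solution already contains Pb²⁺ at 0.223 M. Let s be the molar solubility of PbCl₂.
[Pb²⁺] ≈ 0.223 M (common ion dominates); [Cl⁻] = 2s.
Ksp = [Pb²⁺][Cl⁻]^2 = (0.223)(2s)^2
(2s)^2 = 3.32×10⁻⁵ / (0.223) = 1.49×10⁻⁴
s = 6.10×10⁻³ M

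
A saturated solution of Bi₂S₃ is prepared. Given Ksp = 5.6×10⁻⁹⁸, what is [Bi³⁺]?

2.8×10⁻²⁰ M

Bi₂S₃(s) ⇌ 2 Bi³⁺(aq) + 3 S²⁻(aq)
Call the molar solubility s, so that [Bi³⁺] = 2s and [S²⁻] = 3s.
Ksp = [Bi³⁺]^2[S²⁻]^3 = (2s)^2 · (3s)^3 = 108s^5 = 5.6×10⁻⁹⁸
s = 1.4×10⁻²⁰ mol/L
[Bi³⁺] = 2s = 2.8×10⁻²⁰ mol/L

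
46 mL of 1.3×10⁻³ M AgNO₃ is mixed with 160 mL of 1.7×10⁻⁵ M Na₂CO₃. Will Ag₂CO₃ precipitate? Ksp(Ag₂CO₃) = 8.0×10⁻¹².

No

After mixing, V = 46 mL + 160 mL = 206 mL.
[Ag⁺] = (1.3×10⁻³)(46)/206 = 2.9×10⁻⁴ M
[CO₃²⁻] = (1.7×10⁻⁵)(160)/206 = 1.3×10⁻⁵ M
Q = [Ag⁺]^2[CO₃²⁻] = 1.1×10⁻¹²
Q < Ksp (1.1×10⁻¹² vs 8.0×10⁻¹²); the solution remains unsaturated and no precipitate forms.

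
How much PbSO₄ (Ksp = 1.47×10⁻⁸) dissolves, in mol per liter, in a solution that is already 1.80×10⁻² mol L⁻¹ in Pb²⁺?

8.17×10⁻⁷ M

PbSO₄(s) ⇌ Pb²⁺(aq) + SO₄²⁻(aq)
With Pb²⁺ already at 1.80×10⁻² mol L⁻¹ and s small, take [Pb²⁺] ≈ 1.80×10⁻² mol L⁻¹ and [SO₄²⁻] = s.
Ksp = [Pb²⁺][SO₄²⁻] = (1.80×10⁻²)s
s = 1.47×10⁻⁸ / (1.80×10⁻²) = 8.17×10⁻⁷
s = 8.17×10⁻⁷ mol L⁻¹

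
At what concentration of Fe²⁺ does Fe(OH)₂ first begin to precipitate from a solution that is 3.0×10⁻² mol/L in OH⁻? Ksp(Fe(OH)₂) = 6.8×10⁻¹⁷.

Precipitation begins when Q = Ksp.
Fe(OH)₂(s) ⇌ Fe²⁺(aq) + 2 OH⁻(aq)
Ksp = [Fe²⁺][OH⁻]^2 = [Fe²⁺](3.0×10⁻²)^2
[Fe²⁺] = 6.8×10⁻¹⁷ / (3.0×10⁻²)^2 = 7.6×10⁻¹⁴
[Fe²⁺] = 7.6×10⁻¹⁴ mol/L

7.6×10⁻¹⁴ M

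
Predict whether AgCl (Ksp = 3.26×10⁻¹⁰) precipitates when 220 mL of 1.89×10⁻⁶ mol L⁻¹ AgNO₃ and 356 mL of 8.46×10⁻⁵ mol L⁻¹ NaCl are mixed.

No

Total volume after mixing = 220 + 356 = 576 mL.
[Ag⁺] = (1.89×10⁻⁶)(220)/576 = 7.22×10⁻⁷ mol L⁻¹
[Cl⁻] = (8.46×10⁻⁵)(356)/576 = 5.23×10⁻⁵ mol L⁻¹
Q = [Ag⁺][Cl⁻] = 3.77×10⁻¹¹
Since Q (3.77×10⁻¹¹) is less than Ksp (3.26×10⁻¹⁰), no AgCl precipitates.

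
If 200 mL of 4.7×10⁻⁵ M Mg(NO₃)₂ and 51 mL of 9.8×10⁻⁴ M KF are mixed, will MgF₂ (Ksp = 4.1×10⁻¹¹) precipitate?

The combined volume is 251 mL.
[Mg²⁺] = (4.7×10⁻⁵)(200)/251 = 3.7×10⁻⁵ M
[F⁻] = (9.8×10⁻⁴)(51)/251 = 2.0×10⁻⁴ M
Q = [Mg²⁺][F⁻]^2 = 1.5×10⁻¹²
Q < Ksp (1.5×10⁻¹² vs 4.1×10⁻¹¹); the solution remains unsaturated and no precipitate forms.

No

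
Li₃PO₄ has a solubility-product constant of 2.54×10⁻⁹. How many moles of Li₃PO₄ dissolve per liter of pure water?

Li₃PO₄(s) ⇌ 3 Li⁺(aq) + PO₄³⁻(aq)
Call the molar solubility s, so that [Li⁺] = 3s and [PO₄³⁻] = s.
Ksp = [Li⁺]^3[PO₄³⁻] = (3s)^3 · s = 27s^4
27s^4 = 2.54×10⁻⁹  ⇒  s^4 = 9.41×10⁻¹¹
Taking the 4th root, s = 3.11×10⁻³ mol/L.

3.11×10⁻³ M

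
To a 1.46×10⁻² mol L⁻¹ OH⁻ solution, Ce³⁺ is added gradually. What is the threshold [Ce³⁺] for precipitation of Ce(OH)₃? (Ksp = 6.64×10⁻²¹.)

2.13×10⁻¹⁵ M

Each salt precipitates once Q = Ksp for that salt.
Ce(OH)₃(s) ⇌ Ce³⁺(aq) + 3 OH⁻(aq)
Ksp = [Ce³⁺][OH⁻]^3 = [Ce³⁺](1.46×10⁻²)^3
[Ce³⁺] = 6.64×10⁻²¹ / (1.46×10⁻²)^3 = 2.13×10⁻¹⁵
[Ce³⁺] = 2.13×10⁻¹⁵ mol L⁻¹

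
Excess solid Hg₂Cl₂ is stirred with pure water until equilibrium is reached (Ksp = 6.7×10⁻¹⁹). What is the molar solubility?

5.5×10⁻⁷ M

Hg₂Cl₂(s) ⇌ Hg₂²⁺(aq) + 2 Cl⁻(aq)
If s mol/L of Hg₂Cl₂ dissolves, [Hg₂²⁺] = s and [Cl⁻] = 2s.
Ksp = [Hg₂²⁺][Cl⁻]^2 = s · (2s)^2 = 4s^3
4s^3 = 6.7×10⁻¹⁹  ⇒  s^3 = 1.7×10⁻¹⁹
Taking the 3rd root, s = 5.5×10⁻⁷ mol/L.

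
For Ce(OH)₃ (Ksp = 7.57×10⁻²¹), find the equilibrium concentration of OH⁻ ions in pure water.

1.23×10⁻⁵ M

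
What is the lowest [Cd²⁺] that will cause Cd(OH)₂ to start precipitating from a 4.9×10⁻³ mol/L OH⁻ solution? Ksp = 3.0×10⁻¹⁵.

Precipitation of each salt begins when its ion product equals Ksp.
Cd(OH)₂(s) ⇌ Cd²⁺(aq) + 2 OH⁻(aq)
Ksp = [Cd²⁺][OH⁻]^2 = [Cd²⁺](4.9×10⁻³)^2
[Cd²⁺] = 3.0×10⁻¹⁵ / (4.9×10⁻³)^2 = 1.2×10⁻¹⁰
[Cd²⁺] = 1.2×10⁻¹⁰ mol/L

1.2×10⁻¹⁰ M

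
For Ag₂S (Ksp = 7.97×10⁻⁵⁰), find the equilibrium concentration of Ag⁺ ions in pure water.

Ag₂S(s) ⇌ 2 Ag⁺(aq) + S²⁻(aq)
Call the molar solubility s, so that [Ag⁺] = 2s and [S²⁻] = s.
Ksp = [Ag⁺]^2[S²⁻] = (2s)^2 · s = 4s^3 = 7.97×10⁻⁵⁰
s = 2.71×10⁻¹⁷ M
[Ag⁺] = 2s = 5.42×10⁻¹⁷ M

5.42×10⁻¹⁷ M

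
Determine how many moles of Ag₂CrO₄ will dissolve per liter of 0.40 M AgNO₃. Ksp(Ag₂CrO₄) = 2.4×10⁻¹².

1.5×10⁻¹¹ M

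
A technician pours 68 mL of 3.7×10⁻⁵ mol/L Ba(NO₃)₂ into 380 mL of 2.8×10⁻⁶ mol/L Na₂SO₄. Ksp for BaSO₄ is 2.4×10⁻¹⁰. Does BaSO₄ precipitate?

Total volume after mixing = 68 + 380 = 448 mL.
[Ba²⁺] = (3.7×10⁻⁵)(68)/448 = 5.6×10⁻⁶ mol/L
[SO₄²⁻] = (2.8×10⁻⁶)(380)/448 = 2.4×10⁻⁶ mol/L
Q = [Ba²⁺][SO₄²⁻] = 1.3×10⁻¹¹
Since Q (1.3×10⁻¹¹) is less than Ksp (2.4×10⁻¹⁰), no BaSO₄ precipitates.

No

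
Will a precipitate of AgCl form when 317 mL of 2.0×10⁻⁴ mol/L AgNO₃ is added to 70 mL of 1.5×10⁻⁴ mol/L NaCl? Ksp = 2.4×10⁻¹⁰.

Yes

Total volume after mixing = 317 + 70 = 387 mL.
[Ag⁺] = (2.0×10⁻⁴)(317)/387 = 1.6×10⁻⁴ mol/L
[Cl⁻] = (1.5×10⁻⁴)(70)/387 = 2.7×10⁻⁵ mol/L
Q = [Ag⁺][Cl⁻] = 4.4×10⁻⁹
Q = 4.4×10⁻⁹ > Ksp = 2.4×10⁻¹⁰, so the solution is supersaturated and AgCl precipitates.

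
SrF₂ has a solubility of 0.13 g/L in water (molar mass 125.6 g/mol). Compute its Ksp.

Molar solubility s = (0.13 g/L) / (125.6 g/mol) = 1.035×10⁻³ mol/L
SrF₂(s) ⇌ Sr²⁺(aq) + 2 F⁻(aq)
For each mole of SrF₂ that dissolves per liter, [Sr²⁺] = s and [F⁻] = 2s; let s denote this solubility.
Ksp = [Sr²⁺][F⁻]^2 = s · (2s)^2 = 4s^3
Ksp = 4 × (1.035×10⁻³)^3 = 4.4×10⁻⁹

Ksp = 4.4×10⁻⁹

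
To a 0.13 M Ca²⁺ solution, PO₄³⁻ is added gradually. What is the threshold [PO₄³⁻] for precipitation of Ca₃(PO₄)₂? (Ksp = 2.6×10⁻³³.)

1.1×10⁻¹⁵ M

The threshold for precipitation is Q = Ksp.
Ca₃(PO₄)₂(s) ⇌ 3 Ca²⁺(aq) + 2 PO₄³⁻(aq)
Ksp = [Ca²⁺]^3[PO₄³⁻]^2 = [PO₄³⁻]^2(0.13)^3
[PO₄³⁻]^2 = 2.6×10⁻³³ / (0.13)^3 = 1.2×10⁻³⁰
[PO₄³⁻] = 1.1×10⁻¹⁵ M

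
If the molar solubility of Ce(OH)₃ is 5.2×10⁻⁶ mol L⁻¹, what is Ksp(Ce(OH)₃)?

Ce(OH)₃(s) ⇌ Ce³⁺(aq) + 3 OH⁻(aq)
With molar solubility s: [Ce³⁺] = s, [OH⁻] = 3s.
Ksp = [Ce³⁺][OH⁻]^3 = s · (3s)^3 = 27s^4
Ksp = 27 × (5.2×10⁻⁶)^4 = 2.0×10⁻²⁰

Ksp = 2.0×10⁻²⁰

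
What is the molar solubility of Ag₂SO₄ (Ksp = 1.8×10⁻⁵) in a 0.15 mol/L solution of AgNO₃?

Ag₂SO₄(s) ⇌ 2 Ag⁺(aq) + SO₄²⁻(aq)
The solution already contains Ag⁺ at 0.15 mol/L. Let s be the molar solubility of Ag₂SO₄.
[Ag⁺] ≈ 0.15 mol/L (common ion dominates); [SO₄²⁻] = s.
Ksp = [Ag⁺]^2[SO₄²⁻] = (0.15)^2s
s = 1.8×10⁻⁵ / (0.15)^2 = 8.0×10⁻⁴
s = 8.0×10⁻⁴ mol/L

8.0×10⁻⁴ M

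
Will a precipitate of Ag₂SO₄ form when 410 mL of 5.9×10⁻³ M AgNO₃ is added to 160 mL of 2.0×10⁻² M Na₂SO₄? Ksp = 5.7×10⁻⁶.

After mixing, V = 410 mL + 160 mL = 570 mL.
[Ag⁺] = (5.9×10⁻³)(410)/570 = 4.2×10⁻³ M
[SO₄²⁻] = (2.0×10⁻²)(160)/570 = 5.6×10⁻³ M
Q = [Ag⁺]^2[SO₄²⁻] = 1.0×10⁻⁷
Q = 1.0×10⁻⁷ < Ksp = 5.7×10⁻⁶, so the solution is unsaturated and no precipitate forms.

No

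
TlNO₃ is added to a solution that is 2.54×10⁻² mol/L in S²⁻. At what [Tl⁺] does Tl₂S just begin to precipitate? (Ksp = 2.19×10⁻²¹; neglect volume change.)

2.94×10⁻¹⁰ M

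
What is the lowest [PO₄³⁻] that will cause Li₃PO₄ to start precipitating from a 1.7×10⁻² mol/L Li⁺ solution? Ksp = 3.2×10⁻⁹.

The threshold for precipitation is Q = Ksp.
Li₃PO₄(s) ⇌ 3 Li⁺(aq) + PO₄³⁻(aq)
Ksp = [Li⁺]^3[PO₄³⁻] = [PO₄³⁻](1.7×10⁻²)^3
[PO₄³⁻] = 3.2×10⁻⁹ / (1.7×10⁻²)^3 = 6.5×10⁻⁴
[PO₄³⁻] = 6.5×10⁻⁴ mol/L

6.5×10⁻⁴ M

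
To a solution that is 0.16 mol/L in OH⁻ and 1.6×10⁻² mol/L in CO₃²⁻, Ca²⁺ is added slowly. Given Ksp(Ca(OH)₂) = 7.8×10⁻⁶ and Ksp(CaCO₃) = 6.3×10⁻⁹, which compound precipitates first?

CaCO₃

Each salt precipitates once Q = Ksp for that salt.
For Ca(OH)₂: [Ca²⁺] = (Ksp/[OH⁻]^2) = 3.0×10⁻⁴ mol/L
For CaCO₃: [Ca²⁺] = (Ksp/[CO₃²⁻]) = 3.9×10⁻⁷ mol/L
CaCO₃ requires the lower [Ca²⁺], so it precipitates first.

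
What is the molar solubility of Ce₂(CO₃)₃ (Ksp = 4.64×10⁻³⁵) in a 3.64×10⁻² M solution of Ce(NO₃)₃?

Ce₂(CO₃)₃(s) ⇌ 2 Ce³⁺(aq) + 3 CO₃²⁻(aq)
Let s be the solubility of Ce₂(CO₃)₃ here. The common ion gives [Ce³⁺] ≈ 3.64×10⁻² M, and [CO₃²⁻] = 3s.
Ksp = [Ce³⁺]^2[CO₃²⁻]^3 = (3.64×10⁻²)^2(3s)^3
(3s)^3 = 4.64×10⁻³⁵ / (3.64×10⁻²)^2 = 3.50×10⁻³²
s = 1.09×10⁻¹¹ M

1.09×10⁻¹¹ M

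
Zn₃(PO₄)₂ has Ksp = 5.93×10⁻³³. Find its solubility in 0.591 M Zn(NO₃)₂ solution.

8.47×10⁻¹⁷ M

Zn₃(PO₄)₂(s) ⇌ 3 Zn²⁺(aq) + 2 PO₄³⁻(aq)
Zn²⁺ is already present at 0.591 M. If s mol/L of Zn₃(PO₄)₂ dissolves, [PO₄³⁻] = 2s while [Zn²⁺] ≈ 0.591 M.
Ksp = [Zn²⁺]^3[PO₄³⁻]^2 = (0.591)^3(2s)^2
(2s)^2 = 5.93×10⁻³³ / (0.591)^3 = 2.87×10⁻³²
s = 8.47×10⁻¹⁷ M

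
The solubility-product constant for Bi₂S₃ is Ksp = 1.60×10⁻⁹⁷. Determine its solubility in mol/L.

Bi₂S₃(s) ⇌ 2 Bi³⁺(aq) + 3 S²⁻(aq)
Call the molar solubility s, so that [Bi³⁺] = 2s and [S²⁻] = 3s.
Ksp = [Bi³⁺]^2[S²⁻]^3 = (2s)^2 · (3s)^3 = 108s^5
108s^5 = 1.60×10⁻⁹⁷  ⇒  s^5 = 1.48×10⁻⁹⁹
s = 1.71×10⁻²⁰ M

1.71×10⁻²⁰ M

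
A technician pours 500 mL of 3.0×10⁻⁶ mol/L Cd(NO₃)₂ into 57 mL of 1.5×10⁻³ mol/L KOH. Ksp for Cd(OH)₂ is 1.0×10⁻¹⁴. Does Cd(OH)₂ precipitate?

Total volume after mixing = 500 + 57 = 557 mL.
[Cd²⁺] = (3.0×10⁻⁶)(500)/557 = 2.7×10⁻⁶ mol/L
[OH⁻] = (1.5×10⁻³)(57)/557 = 1.5×10⁻⁴ mol/L
Q = [Cd²⁺][OH⁻]^2 = 6.3×10⁻¹⁴
Because Q > Ksp (6.3×10⁻¹⁴ vs 1.0×10⁻¹⁴), a precipitate of Cd(OH)₂ forms.

Yes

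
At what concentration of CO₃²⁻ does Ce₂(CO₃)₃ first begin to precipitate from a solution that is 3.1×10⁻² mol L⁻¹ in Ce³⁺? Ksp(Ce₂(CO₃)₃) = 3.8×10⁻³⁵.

Precipitation of each salt begins when its ion product equals Ksp.
Ce₂(CO₃)₃(s) ⇌ 2 Ce³⁺(aq) + 3 CO₃²⁻(aq)
Ksp = [Ce³⁺]^2[CO₃²⁻]^3 = [CO₃²⁻]^3(3.1×10⁻²)^2
[CO₃²⁻]^3 = 3.8×10⁻³⁵ / (3.1×10⁻²)^2 = 4.0×10⁻³²
[CO₃²⁻] = 3.4×10⁻¹¹ mol L⁻¹

3.4×10⁻¹¹ M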